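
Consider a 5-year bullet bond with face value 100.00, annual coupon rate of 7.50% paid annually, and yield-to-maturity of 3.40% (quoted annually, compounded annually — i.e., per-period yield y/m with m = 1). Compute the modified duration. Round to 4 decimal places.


Answer: Modified duration = 4.2631

Derivation:
Coupon per period c = face * coupon_rate / m = 7.500000
Periods per year m = 1; per-period yield y/m = 0.034000
Number of cashflows N = 5
Cashflows (t years, CF_t, discount factor 1/(1+y/m)^(m*t), PV):
  t = 1.0000: CF_t = 7.500000, DF = 0.967118, PV = 7.253385
  t = 2.0000: CF_t = 7.500000, DF = 0.935317, PV = 7.014879
  t = 3.0000: CF_t = 7.500000, DF = 0.904562, PV = 6.784216
  t = 4.0000: CF_t = 7.500000, DF = 0.874818, PV = 6.561137
  t = 5.0000: CF_t = 107.500000, DF = 0.846052, PV = 90.950642
Price P = sum_t PV_t = 118.564259
First compute Macaulay numerator sum_t t * PV_t:
  t * PV_t at t = 1.0000: 7.253385
  t * PV_t at t = 2.0000: 14.029758
  t * PV_t at t = 3.0000: 20.352647
  t * PV_t at t = 4.0000: 26.244548
  t * PV_t at t = 5.0000: 454.753212
Macaulay duration D = 522.633550 / 118.564259 = 4.408019
Modified duration = D / (1 + y/m) = 4.408019 / (1 + 0.034000) = 4.263075


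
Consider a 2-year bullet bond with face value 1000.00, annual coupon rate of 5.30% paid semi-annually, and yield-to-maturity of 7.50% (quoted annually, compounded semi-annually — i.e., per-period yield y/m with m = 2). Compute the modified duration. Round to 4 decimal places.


Answer: Modified duration = 1.8526

Derivation:
Coupon per period c = face * coupon_rate / m = 26.500000
Periods per year m = 2; per-period yield y/m = 0.037500
Number of cashflows N = 4
Cashflows (t years, CF_t, discount factor 1/(1+y/m)^(m*t), PV):
  t = 0.5000: CF_t = 26.500000, DF = 0.963855, PV = 25.542169
  t = 1.0000: CF_t = 26.500000, DF = 0.929017, PV = 24.618958
  t = 1.5000: CF_t = 26.500000, DF = 0.895438, PV = 23.729116
  t = 2.0000: CF_t = 1026.500000, DF = 0.863073, PV = 885.944532
Price P = sum_t PV_t = 959.834775
First compute Macaulay numerator sum_t t * PV_t:
  t * PV_t at t = 0.5000: 12.771084
  t * PV_t at t = 1.0000: 24.618958
  t * PV_t at t = 1.5000: 35.593674
  t * PV_t at t = 2.0000: 1771.889065
Macaulay duration D = 1844.872780 / 959.834775 = 1.922073
Modified duration = D / (1 + y/m) = 1.922073 / (1 + 0.037500) = 1.852601


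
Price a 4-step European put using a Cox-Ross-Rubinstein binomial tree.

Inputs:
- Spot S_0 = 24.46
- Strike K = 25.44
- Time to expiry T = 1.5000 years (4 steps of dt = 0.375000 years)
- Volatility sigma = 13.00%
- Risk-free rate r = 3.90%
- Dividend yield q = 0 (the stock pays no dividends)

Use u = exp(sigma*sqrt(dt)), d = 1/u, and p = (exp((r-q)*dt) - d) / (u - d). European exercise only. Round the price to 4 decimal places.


dt = T/N = 0.375000
u = exp(sigma*sqrt(dt)) = 1.082863; d = 1/u = 0.923478
p = (exp((r-q)*dt) - d) / (u - d) = 0.572542
Discount per step: exp(-r*dt) = 0.985481
Stock lattice S(k, i) with i counting down-moves:
  k=0: S(0,0) = 24.4600
  k=1: S(1,0) = 26.4868; S(1,1) = 22.5883
  k=2: S(2,0) = 28.6816; S(2,1) = 24.4600; S(2,2) = 20.8598
  k=3: S(3,0) = 31.0582; S(3,1) = 26.4868; S(3,2) = 22.5883; S(3,3) = 19.2635
  k=4: S(4,0) = 33.6318; S(4,1) = 28.6816; S(4,2) = 24.4600; S(4,3) = 20.8598; S(4,4) = 17.7894
Terminal payoffs V(N, i) = max(K - S_T, 0):
  V(4,0) = 0.000000; V(4,1) = 0.000000; V(4,2) = 0.980000; V(4,3) = 4.580233; V(4,4) = 7.650552
Backward induction: V(k, i) = exp(-r*dt) * [p * V(k+1, i) + (1-p) * V(k+1, i+1)].
  V(3,0) = exp(-r*dt) * [p*0.000000 + (1-p)*0.000000] = 0.000000
  V(3,1) = exp(-r*dt) * [p*0.000000 + (1-p)*0.980000] = 0.412827
  V(3,2) = exp(-r*dt) * [p*0.980000 + (1-p)*4.580233] = 2.482378
  V(3,3) = exp(-r*dt) * [p*4.580233 + (1-p)*7.650552] = 5.807113
  V(2,0) = exp(-r*dt) * [p*0.000000 + (1-p)*0.412827] = 0.173904
  V(2,1) = exp(-r*dt) * [p*0.412827 + (1-p)*2.482378] = 1.278637
  V(2,2) = exp(-r*dt) * [p*2.482378 + (1-p)*5.807113] = 3.846890
  V(1,0) = exp(-r*dt) * [p*0.173904 + (1-p)*1.278637] = 0.636751
  V(1,1) = exp(-r*dt) * [p*1.278637 + (1-p)*3.846890] = 2.341955
  V(0,0) = exp(-r*dt) * [p*0.636751 + (1-p)*2.341955] = 1.345827

Answer: Price = V(0,0) = 1.3458


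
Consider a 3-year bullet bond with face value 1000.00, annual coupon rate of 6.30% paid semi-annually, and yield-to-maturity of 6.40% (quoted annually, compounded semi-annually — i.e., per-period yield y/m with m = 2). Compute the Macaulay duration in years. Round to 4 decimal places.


Answer: Macaulay duration = 2.7797 years

Derivation:
Coupon per period c = face * coupon_rate / m = 31.500000
Periods per year m = 2; per-period yield y/m = 0.032000
Number of cashflows N = 6
Cashflows (t years, CF_t, discount factor 1/(1+y/m)^(m*t), PV):
  t = 0.5000: CF_t = 31.500000, DF = 0.968992, PV = 30.523256
  t = 1.0000: CF_t = 31.500000, DF = 0.938946, PV = 29.576798
  t = 1.5000: CF_t = 31.500000, DF = 0.909831, PV = 28.659688
  t = 2.0000: CF_t = 31.500000, DF = 0.881620, PV = 27.771016
  t = 2.5000: CF_t = 31.500000, DF = 0.854283, PV = 26.909899
  t = 3.0000: CF_t = 1031.500000, DF = 0.827793, PV = 853.868611
Price P = sum_t PV_t = 997.309268
Macaulay numerator sum_t t * PV_t:
  t * PV_t at t = 0.5000: 15.261628
  t * PV_t at t = 1.0000: 29.576798
  t * PV_t at t = 1.5000: 42.989532
  t * PV_t at t = 2.0000: 55.542031
  t * PV_t at t = 2.5000: 67.274747
  t * PV_t at t = 3.0000: 2561.605832
Macaulay duration D = (sum_t t * PV_t) / P = 2772.250569 / 997.309268 = 2.779730


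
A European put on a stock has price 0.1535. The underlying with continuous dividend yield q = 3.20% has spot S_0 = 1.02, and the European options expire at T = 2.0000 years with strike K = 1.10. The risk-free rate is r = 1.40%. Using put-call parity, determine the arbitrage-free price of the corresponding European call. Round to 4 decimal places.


Answer: Call price = 0.0406

Derivation:
Put-call parity: C - P = S_0 * exp(-qT) - K * exp(-rT).
S_0 * exp(-qT) = 1.0200 * 0.93800500 = 0.95676510
K * exp(-rT) = 1.1000 * 0.97238837 = 1.06962720
C = P + S*exp(-qT) - K*exp(-rT)
C = 0.1535 + 0.95676510 - 1.06962720 = 0.0406


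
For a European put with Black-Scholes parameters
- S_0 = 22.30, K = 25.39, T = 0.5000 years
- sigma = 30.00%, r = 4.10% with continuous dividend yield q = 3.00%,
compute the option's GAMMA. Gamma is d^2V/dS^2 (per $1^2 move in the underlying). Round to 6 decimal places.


Answer: Gamma = 0.074047

Derivation:
d1 = -0.4797423339; d2 = -0.6918743682
phi(d1) = 0.3555764916; exp(-qT) = 0.9851119396; exp(-rT) = 0.9797086965
Gamma = exp(-qT) * phi(d1) / (S * sigma * sqrt(T)) = 0.9851119396 * 0.3555764916 / (22.3000 * 0.3000 * 0.7071067812) = 0.074047


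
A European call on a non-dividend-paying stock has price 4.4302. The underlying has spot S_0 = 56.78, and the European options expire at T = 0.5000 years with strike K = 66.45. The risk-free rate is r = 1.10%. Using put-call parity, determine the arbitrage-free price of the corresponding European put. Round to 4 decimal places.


Put-call parity: C - P = S_0 * exp(-qT) - K * exp(-rT).
S_0 * exp(-qT) = 56.7800 * 1.00000000 = 56.78000000
K * exp(-rT) = 66.4500 * 0.99451510 = 66.08552822
P = C - S*exp(-qT) + K*exp(-rT)
P = 4.4302 - 56.78000000 + 66.08552822 = 13.7357

Answer: Put price = 13.7357


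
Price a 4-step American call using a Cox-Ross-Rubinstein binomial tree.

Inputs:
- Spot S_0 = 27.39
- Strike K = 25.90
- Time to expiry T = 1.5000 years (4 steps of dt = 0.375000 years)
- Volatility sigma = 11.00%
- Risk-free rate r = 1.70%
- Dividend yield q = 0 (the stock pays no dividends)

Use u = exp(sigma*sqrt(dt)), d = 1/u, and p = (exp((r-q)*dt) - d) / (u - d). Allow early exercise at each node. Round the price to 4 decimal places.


dt = T/N = 0.375000
u = exp(sigma*sqrt(dt)) = 1.069682; d = 1/u = 0.934858
p = (exp((r-q)*dt) - d) / (u - d) = 0.530601
Discount per step: exp(-r*dt) = 0.993645
Stock lattice S(k, i) with i counting down-moves:
  k=0: S(0,0) = 27.3900
  k=1: S(1,0) = 29.2986; S(1,1) = 25.6058
  k=2: S(2,0) = 31.3401; S(2,1) = 27.3900; S(2,2) = 23.9377
  k=3: S(3,0) = 33.5240; S(3,1) = 29.2986; S(3,2) = 25.6058; S(3,3) = 22.3784
  k=4: S(4,0) = 35.8600; S(4,1) = 31.3401; S(4,2) = 27.3900; S(4,3) = 23.9377; S(4,4) = 20.9206
Terminal payoffs V(N, i) = max(S_T - K, 0):
  V(4,0) = 9.959978; V(4,1) = 5.440147; V(4,2) = 1.490000; V(4,3) = 0.000000; V(4,4) = 0.000000
Backward induction: V(k, i) = exp(-r*dt) * [p * V(k+1, i) + (1-p) * V(k+1, i+1)]; then take max(V_cont, immediate exercise) for American.
  V(3,0) = exp(-r*dt) * [p*9.959978 + (1-p)*5.440147] = 7.788563; exercise = 7.623976; V(3,0) = max -> 7.788563
  V(3,1) = exp(-r*dt) * [p*5.440147 + (1-p)*1.490000] = 3.563164; exercise = 3.398577; V(3,1) = max -> 3.563164
  V(3,2) = exp(-r*dt) * [p*1.490000 + (1-p)*0.000000] = 0.785572; exercise = 0.000000; V(3,2) = max -> 0.785572
  V(3,3) = exp(-r*dt) * [p*0.000000 + (1-p)*0.000000] = 0.000000; exercise = 0.000000; V(3,3) = max -> 0.000000
  V(2,0) = exp(-r*dt) * [p*7.788563 + (1-p)*3.563164] = 5.768275; exercise = 5.440147; V(2,0) = max -> 5.768275
  V(2,1) = exp(-r*dt) * [p*3.563164 + (1-p)*0.785572] = 2.245008; exercise = 1.490000; V(2,1) = max -> 2.245008
  V(2,2) = exp(-r*dt) * [p*0.785572 + (1-p)*0.000000] = 0.414176; exercise = 0.000000; V(2,2) = max -> 0.414176
  V(1,0) = exp(-r*dt) * [p*5.768275 + (1-p)*2.245008] = 4.088311; exercise = 3.398577; V(1,0) = max -> 4.088311
  V(1,1) = exp(-r*dt) * [p*2.245008 + (1-p)*0.414176] = 1.376812; exercise = 0.000000; V(1,1) = max -> 1.376812
  V(0,0) = exp(-r*dt) * [p*4.088311 + (1-p)*1.376812] = 2.797645; exercise = 1.490000; V(0,0) = max -> 2.797645

Answer: Price = V(0,0) = 2.7976


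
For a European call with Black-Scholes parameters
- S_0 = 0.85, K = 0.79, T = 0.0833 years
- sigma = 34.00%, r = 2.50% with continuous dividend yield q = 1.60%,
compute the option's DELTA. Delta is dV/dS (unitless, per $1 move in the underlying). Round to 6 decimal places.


Answer: Delta = 0.787872

Derivation:
d1 = 0.8026894237; d2 = 0.7045595098
phi(d1) = 0.2890678947; exp(-qT) = 0.9986680878; exp(-rT) = 0.9979196669
N(d1) = 0.7889228663
Delta = exp(-qT) * N(d1) = 0.9986680878 * 0.7889228663 = 0.787872


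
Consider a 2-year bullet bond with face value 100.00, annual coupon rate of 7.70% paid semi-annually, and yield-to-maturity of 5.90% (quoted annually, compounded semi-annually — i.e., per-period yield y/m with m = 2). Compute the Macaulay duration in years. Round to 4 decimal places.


Coupon per period c = face * coupon_rate / m = 3.850000
Periods per year m = 2; per-period yield y/m = 0.029500
Number of cashflows N = 4
Cashflows (t years, CF_t, discount factor 1/(1+y/m)^(m*t), PV):
  t = 0.5000: CF_t = 3.850000, DF = 0.971345, PV = 3.739679
  t = 1.0000: CF_t = 3.850000, DF = 0.943512, PV = 3.632520
  t = 1.5000: CF_t = 3.850000, DF = 0.916476, PV = 3.528431
  t = 2.0000: CF_t = 103.850000, DF = 0.890214, PV = 92.448761
Price P = sum_t PV_t = 103.349392
Macaulay numerator sum_t t * PV_t:
  t * PV_t at t = 0.5000: 1.869840
  t * PV_t at t = 1.0000: 3.632520
  t * PV_t at t = 1.5000: 5.292647
  t * PV_t at t = 2.0000: 184.897523
Macaulay duration D = (sum_t t * PV_t) / P = 195.692530 / 103.349392 = 1.893504

Answer: Macaulay duration = 1.8935 years


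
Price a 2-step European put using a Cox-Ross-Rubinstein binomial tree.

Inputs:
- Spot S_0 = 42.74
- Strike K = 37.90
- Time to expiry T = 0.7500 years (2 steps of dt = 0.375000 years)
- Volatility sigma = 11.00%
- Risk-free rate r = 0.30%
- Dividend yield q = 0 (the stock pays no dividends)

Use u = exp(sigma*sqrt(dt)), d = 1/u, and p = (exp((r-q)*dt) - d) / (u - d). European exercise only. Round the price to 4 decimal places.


Answer: Price = V(0,0) = 0.1411

Derivation:
dt = T/N = 0.375000
u = exp(sigma*sqrt(dt)) = 1.069682; d = 1/u = 0.934858
p = (exp((r-q)*dt) - d) / (u - d) = 0.491515
Discount per step: exp(-r*dt) = 0.998876
Stock lattice S(k, i) with i counting down-moves:
  k=0: S(0,0) = 42.7400
  k=1: S(1,0) = 45.7182; S(1,1) = 39.9558
  k=2: S(2,0) = 48.9039; S(2,1) = 42.7400; S(2,2) = 37.3530
Terminal payoffs V(N, i) = max(K - S_T, 0):
  V(2,0) = 0.000000; V(2,1) = 0.000000; V(2,2) = 0.546997
Backward induction: V(k, i) = exp(-r*dt) * [p * V(k+1, i) + (1-p) * V(k+1, i+1)].
  V(1,0) = exp(-r*dt) * [p*0.000000 + (1-p)*0.000000] = 0.000000
  V(1,1) = exp(-r*dt) * [p*0.000000 + (1-p)*0.546997] = 0.277827
  V(0,0) = exp(-r*dt) * [p*0.000000 + (1-p)*0.277827] = 0.141112


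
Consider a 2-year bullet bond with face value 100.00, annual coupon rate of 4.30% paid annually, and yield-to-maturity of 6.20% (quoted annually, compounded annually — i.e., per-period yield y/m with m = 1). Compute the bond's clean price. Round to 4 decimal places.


Answer: Price = 96.5263

Derivation:
Coupon per period c = face * coupon_rate / m = 4.300000
Periods per year m = 1; per-period yield y/m = 0.062000
Number of cashflows N = 2
Cashflows (t years, CF_t, discount factor 1/(1+y/m)^(m*t), PV):
  t = 1.0000: CF_t = 4.300000, DF = 0.941620, PV = 4.048964
  t = 2.0000: CF_t = 104.300000, DF = 0.886647, PV = 92.477328
Price P = sum_t PV_t = 96.526293


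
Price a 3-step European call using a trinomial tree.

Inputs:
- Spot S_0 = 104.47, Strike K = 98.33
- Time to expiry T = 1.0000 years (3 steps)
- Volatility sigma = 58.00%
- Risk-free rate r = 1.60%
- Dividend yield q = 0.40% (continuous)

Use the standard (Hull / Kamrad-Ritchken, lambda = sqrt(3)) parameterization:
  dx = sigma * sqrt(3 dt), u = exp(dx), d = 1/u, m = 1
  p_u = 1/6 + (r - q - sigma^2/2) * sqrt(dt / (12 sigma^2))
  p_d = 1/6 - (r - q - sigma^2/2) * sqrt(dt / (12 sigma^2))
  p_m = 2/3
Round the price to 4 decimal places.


dt = T/N = 0.333333; dx = sigma*sqrt(3*dt) = 0.580000
u = exp(dx) = 1.786038; d = 1/u = 0.559898
p_u = 0.121782, p_m = 0.666667, p_d = 0.211552
Discount per step: exp(-r*dt) = 0.994681
Stock lattice S(k, j) with j the centered position index:
  k=0: S(0,+0) = 104.4700
  k=1: S(1,-1) = 58.4926; S(1,+0) = 104.4700; S(1,+1) = 186.5874
  k=2: S(2,-2) = 32.7499; S(2,-1) = 58.4926; S(2,+0) = 104.4700; S(2,+1) = 186.5874; S(2,+2) = 333.2523
  k=3: S(3,-3) = 18.3366; S(3,-2) = 32.7499; S(3,-1) = 58.4926; S(3,+0) = 104.4700; S(3,+1) = 186.5874; S(3,+2) = 333.2523; S(3,+3) = 595.2015
Terminal payoffs V(N, j) = max(S_T - K, 0):
  V(3,-3) = 0.000000; V(3,-2) = 0.000000; V(3,-1) = 0.000000; V(3,+0) = 6.140000; V(3,+1) = 88.257435; V(3,+2) = 234.922329; V(3,+3) = 496.871467
Backward induction: V(k, j) = exp(-r*dt) * [p_u * V(k+1, j+1) + p_m * V(k+1, j) + p_d * V(k+1, j-1)]
  V(2,-2) = exp(-r*dt) * [p_u*0.000000 + p_m*0.000000 + p_d*0.000000] = 0.000000
  V(2,-1) = exp(-r*dt) * [p_u*6.140000 + p_m*0.000000 + p_d*0.000000] = 0.743762
  V(2,+0) = exp(-r*dt) * [p_u*88.257435 + p_m*6.140000 + p_d*0.000000] = 14.762522
  V(2,+1) = exp(-r*dt) * [p_u*234.922329 + p_m*88.257435 + p_d*6.140000] = 88.274382
  V(2,+2) = exp(-r*dt) * [p_u*496.871467 + p_m*234.922329 + p_d*88.257435] = 234.541476
  V(1,-1) = exp(-r*dt) * [p_u*14.762522 + p_m*0.743762 + p_d*0.000000] = 2.281445
  V(1,+0) = exp(-r*dt) * [p_u*88.274382 + p_m*14.762522 + p_d*0.743762] = 20.638854
  V(1,+1) = exp(-r*dt) * [p_u*234.541476 + p_m*88.274382 + p_d*14.762522] = 90.053893
  V(0,+0) = exp(-r*dt) * [p_u*90.053893 + p_m*20.638854 + p_d*2.281445] = 25.074698

Answer: Price = V(0,0) = 25.0747


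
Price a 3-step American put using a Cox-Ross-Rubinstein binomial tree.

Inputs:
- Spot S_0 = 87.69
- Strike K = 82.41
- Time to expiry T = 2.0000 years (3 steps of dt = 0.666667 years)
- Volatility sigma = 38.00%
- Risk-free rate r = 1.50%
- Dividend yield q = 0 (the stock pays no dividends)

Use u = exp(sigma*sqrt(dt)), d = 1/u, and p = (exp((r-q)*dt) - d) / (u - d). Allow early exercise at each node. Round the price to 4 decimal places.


dt = T/N = 0.666667
u = exp(sigma*sqrt(dt)) = 1.363792; d = 1/u = 0.733250
p = (exp((r-q)*dt) - d) / (u - d) = 0.438988
Discount per step: exp(-r*dt) = 0.990050
Stock lattice S(k, i) with i counting down-moves:
  k=0: S(0,0) = 87.6900
  k=1: S(1,0) = 119.5909; S(1,1) = 64.2987
  k=2: S(2,0) = 163.0970; S(2,1) = 87.6900; S(2,2) = 47.1470
  k=3: S(3,0) = 222.4303; S(3,1) = 119.5909; S(3,2) = 64.2987; S(3,3) = 34.5705
Terminal payoffs V(N, i) = max(K - S_T, 0):
  V(3,0) = 0.000000; V(3,1) = 0.000000; V(3,2) = 18.111316; V(3,3) = 47.839464
Backward induction: V(k, i) = exp(-r*dt) * [p * V(k+1, i) + (1-p) * V(k+1, i+1)]; then take max(V_cont, immediate exercise) for American.
  V(2,0) = exp(-r*dt) * [p*0.000000 + (1-p)*0.000000] = 0.000000; exercise = 0.000000; V(2,0) = max -> 0.000000
  V(2,1) = exp(-r*dt) * [p*0.000000 + (1-p)*18.111316] = 10.059563; exercise = 0.000000; V(2,1) = max -> 10.059563
  V(2,2) = exp(-r*dt) * [p*18.111316 + (1-p)*47.839464] = 34.443003; exercise = 35.262996; V(2,2) = max -> 35.262996
  V(1,0) = exp(-r*dt) * [p*0.000000 + (1-p)*10.059563] = 5.587381; exercise = 0.000000; V(1,0) = max -> 5.587381
  V(1,1) = exp(-r*dt) * [p*10.059563 + (1-p)*35.262996] = 23.958205; exercise = 18.111316; V(1,1) = max -> 23.958205
  V(0,0) = exp(-r*dt) * [p*5.587381 + (1-p)*23.958205] = 15.735488; exercise = 0.000000; V(0,0) = max -> 15.735488

Answer: Price = V(0,0) = 15.7355


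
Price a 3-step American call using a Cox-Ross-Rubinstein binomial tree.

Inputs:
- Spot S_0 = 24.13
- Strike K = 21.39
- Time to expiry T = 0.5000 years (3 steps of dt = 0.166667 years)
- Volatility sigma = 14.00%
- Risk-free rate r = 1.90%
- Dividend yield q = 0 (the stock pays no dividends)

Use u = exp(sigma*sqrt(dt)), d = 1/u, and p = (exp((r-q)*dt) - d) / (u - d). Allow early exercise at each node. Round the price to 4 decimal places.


dt = T/N = 0.166667
u = exp(sigma*sqrt(dt)) = 1.058820; d = 1/u = 0.944448
p = (exp((r-q)*dt) - d) / (u - d) = 0.513447
Discount per step: exp(-r*dt) = 0.996838
Stock lattice S(k, i) with i counting down-moves:
  k=0: S(0,0) = 24.1300
  k=1: S(1,0) = 25.5493; S(1,1) = 22.7895
  k=2: S(2,0) = 27.0521; S(2,1) = 24.1300; S(2,2) = 21.5235
  k=3: S(3,0) = 28.6433; S(3,1) = 25.5493; S(3,2) = 22.7895; S(3,3) = 20.3278
Terminal payoffs V(N, i) = max(S_T - K, 0):
  V(3,0) = 7.253317; V(3,1) = 4.159318; V(3,2) = 1.399528; V(3,3) = 0.000000
Backward induction: V(k, i) = exp(-r*dt) * [p * V(k+1, i) + (1-p) * V(k+1, i+1)]; then take max(V_cont, immediate exercise) for American.
  V(2,0) = exp(-r*dt) * [p*7.253317 + (1-p)*4.159318] = 5.729749; exercise = 5.662121; V(2,0) = max -> 5.729749
  V(2,1) = exp(-r*dt) * [p*4.159318 + (1-p)*1.399528] = 2.807628; exercise = 2.740000; V(2,1) = max -> 2.807628
  V(2,2) = exp(-r*dt) * [p*1.399528 + (1-p)*0.000000] = 0.716311; exercise = 0.133521; V(2,2) = max -> 0.716311
  V(1,0) = exp(-r*dt) * [p*5.729749 + (1-p)*2.807628] = 4.294360; exercise = 4.159318; V(1,0) = max -> 4.294360
  V(1,1) = exp(-r*dt) * [p*2.807628 + (1-p)*0.716311] = 1.784431; exercise = 1.399528; V(1,1) = max -> 1.784431
  V(0,0) = exp(-r*dt) * [p*4.294360 + (1-p)*1.784431] = 3.063429; exercise = 2.740000; V(0,0) = max -> 3.063429

Answer: Price = V(0,0) = 3.0634


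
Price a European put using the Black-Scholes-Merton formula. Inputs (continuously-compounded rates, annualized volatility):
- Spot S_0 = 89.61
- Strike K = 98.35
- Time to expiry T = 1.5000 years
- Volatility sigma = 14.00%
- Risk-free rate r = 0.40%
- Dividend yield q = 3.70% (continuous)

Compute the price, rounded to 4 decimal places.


Answer: Price = 14.7602

Derivation:
d1 = (ln(S/K) + (r - q + 0.5*sigma^2) * T) / (sigma * sqrt(T)) = -0.74572746
d2 = d1 - sigma * sqrt(T) = -0.91719174
exp(-rT) = 0.99401796; exp(-qT) = 0.94601202
P = K * exp(-rT) * N(-d2) - S_0 * exp(-qT) * N(-d1)
N(-d1) = 0.77208397; N(-d2) = 0.82047891
P = 98.3500 * 0.99401796 * 0.82047891 - 89.6100 * 0.94601202 * 0.77208397 = 14.7602


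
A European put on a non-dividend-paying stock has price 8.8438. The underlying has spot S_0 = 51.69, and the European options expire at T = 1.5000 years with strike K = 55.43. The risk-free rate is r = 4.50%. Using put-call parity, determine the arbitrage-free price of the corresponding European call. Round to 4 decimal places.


Answer: Call price = 8.7218

Derivation:
Put-call parity: C - P = S_0 * exp(-qT) - K * exp(-rT).
S_0 * exp(-qT) = 51.6900 * 1.00000000 = 51.69000000
K * exp(-rT) = 55.4300 * 0.93472772 = 51.81195755
C = P + S*exp(-qT) - K*exp(-rT)
C = 8.8438 + 51.69000000 - 51.81195755 = 8.7218


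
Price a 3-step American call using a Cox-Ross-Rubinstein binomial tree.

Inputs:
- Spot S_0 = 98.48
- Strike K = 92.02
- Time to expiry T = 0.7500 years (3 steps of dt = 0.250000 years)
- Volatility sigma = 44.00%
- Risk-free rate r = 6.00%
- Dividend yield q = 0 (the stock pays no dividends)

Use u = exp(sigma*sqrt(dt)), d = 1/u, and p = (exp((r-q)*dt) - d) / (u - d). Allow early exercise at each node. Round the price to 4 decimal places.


Answer: Price = V(0,0) = 20.8998

Derivation:
dt = T/N = 0.250000
u = exp(sigma*sqrt(dt)) = 1.246077; d = 1/u = 0.802519
p = (exp((r-q)*dt) - d) / (u - d) = 0.479293
Discount per step: exp(-r*dt) = 0.985112
Stock lattice S(k, i) with i counting down-moves:
  k=0: S(0,0) = 98.4800
  k=1: S(1,0) = 122.7136; S(1,1) = 79.0321
  k=2: S(2,0) = 152.9106; S(2,1) = 98.4800; S(2,2) = 63.4247
  k=3: S(3,0) = 190.5383; S(3,1) = 122.7136; S(3,2) = 79.0321; S(3,3) = 50.8995
Terminal payoffs V(N, i) = max(S_T - K, 0):
  V(3,0) = 98.518349; V(3,1) = 30.693636; V(3,2) = 0.000000; V(3,3) = 0.000000
Backward induction: V(k, i) = exp(-r*dt) * [p * V(k+1, i) + (1-p) * V(k+1, i+1)]; then take max(V_cont, immediate exercise) for American.
  V(2,0) = exp(-r*dt) * [p*98.518349 + (1-p)*30.693636] = 62.260606; exercise = 60.890607; V(2,0) = max -> 62.260606
  V(2,1) = exp(-r*dt) * [p*30.693636 + (1-p)*0.000000] = 14.492227; exercise = 6.460000; V(2,1) = max -> 14.492227
  V(2,2) = exp(-r*dt) * [p*0.000000 + (1-p)*0.000000] = 0.000000; exercise = 0.000000; V(2,2) = max -> 0.000000
  V(1,0) = exp(-r*dt) * [p*62.260606 + (1-p)*14.492227] = 36.830658; exercise = 30.693636; V(1,0) = max -> 36.830658
  V(1,1) = exp(-r*dt) * [p*14.492227 + (1-p)*0.000000] = 6.842612; exercise = 0.000000; V(1,1) = max -> 6.842612
  V(0,0) = exp(-r*dt) * [p*36.830658 + (1-p)*6.842612] = 20.899816; exercise = 6.460000; V(0,0) = max -> 20.899816


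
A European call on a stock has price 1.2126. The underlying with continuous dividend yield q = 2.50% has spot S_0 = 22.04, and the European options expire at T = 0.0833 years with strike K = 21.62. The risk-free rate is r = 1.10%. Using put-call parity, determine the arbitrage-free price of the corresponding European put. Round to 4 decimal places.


Answer: Put price = 0.8186

Derivation:
Put-call parity: C - P = S_0 * exp(-qT) - K * exp(-rT).
S_0 * exp(-qT) = 22.0400 * 0.99791967 = 21.99414946
K * exp(-rT) = 21.6200 * 0.99908412 = 21.60019867
P = C - S*exp(-qT) + K*exp(-rT)
P = 1.2126 - 21.99414946 + 21.60019867 = 0.8186


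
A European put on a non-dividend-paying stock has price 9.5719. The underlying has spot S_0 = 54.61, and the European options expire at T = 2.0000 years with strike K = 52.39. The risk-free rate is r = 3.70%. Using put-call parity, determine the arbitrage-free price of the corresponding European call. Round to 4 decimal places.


Answer: Call price = 15.5288

Derivation:
Put-call parity: C - P = S_0 * exp(-qT) - K * exp(-rT).
S_0 * exp(-qT) = 54.6100 * 1.00000000 = 54.61000000
K * exp(-rT) = 52.3900 * 0.92867169 = 48.65311004
C = P + S*exp(-qT) - K*exp(-rT)
C = 9.5719 + 54.61000000 - 48.65311004 = 15.5288


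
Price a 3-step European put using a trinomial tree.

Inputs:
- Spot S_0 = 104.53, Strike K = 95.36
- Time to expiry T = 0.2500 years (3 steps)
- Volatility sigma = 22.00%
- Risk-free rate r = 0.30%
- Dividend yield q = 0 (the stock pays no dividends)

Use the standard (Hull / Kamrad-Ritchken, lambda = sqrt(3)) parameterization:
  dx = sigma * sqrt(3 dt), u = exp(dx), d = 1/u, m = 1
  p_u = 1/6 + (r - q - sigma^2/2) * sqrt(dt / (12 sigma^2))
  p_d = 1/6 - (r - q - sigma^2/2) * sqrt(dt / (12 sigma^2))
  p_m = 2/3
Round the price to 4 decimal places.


Answer: Price = V(0,0) = 1.2323

Derivation:
dt = T/N = 0.083333; dx = sigma*sqrt(3*dt) = 0.110000
u = exp(dx) = 1.116278; d = 1/u = 0.895834
p_u = 0.158636, p_m = 0.666667, p_d = 0.174697
Discount per step: exp(-r*dt) = 0.999750
Stock lattice S(k, j) with j the centered position index:
  k=0: S(0,+0) = 104.5300
  k=1: S(1,-1) = 93.6415; S(1,+0) = 104.5300; S(1,+1) = 116.6845
  k=2: S(2,-2) = 83.8873; S(2,-1) = 93.6415; S(2,+0) = 104.5300; S(2,+1) = 116.6845; S(2,+2) = 130.2524
  k=3: S(3,-3) = 75.1491; S(3,-2) = 83.8873; S(3,-1) = 93.6415; S(3,+0) = 104.5300; S(3,+1) = 116.6845; S(3,+2) = 130.2524; S(3,+3) = 145.3979
Terminal payoffs V(N, j) = max(K - S_T, 0):
  V(3,-3) = 20.210902; V(3,-2) = 11.472710; V(3,-1) = 1.718458; V(3,+0) = 0.000000; V(3,+1) = 0.000000; V(3,+2) = 0.000000; V(3,+3) = 0.000000
Backward induction: V(k, j) = exp(-r*dt) * [p_u * V(k+1, j+1) + p_m * V(k+1, j) + p_d * V(k+1, j-1)]
  V(2,-2) = exp(-r*dt) * [p_u*1.718458 + p_m*11.472710 + p_d*20.210902] = 11.449004
  V(2,-1) = exp(-r*dt) * [p_u*0.000000 + p_m*1.718458 + p_d*11.472710] = 3.149099
  V(2,+0) = exp(-r*dt) * [p_u*0.000000 + p_m*0.000000 + p_d*1.718458] = 0.300134
  V(2,+1) = exp(-r*dt) * [p_u*0.000000 + p_m*0.000000 + p_d*0.000000] = 0.000000
  V(2,+2) = exp(-r*dt) * [p_u*0.000000 + p_m*0.000000 + p_d*0.000000] = 0.000000
  V(1,-1) = exp(-r*dt) * [p_u*0.300134 + p_m*3.149099 + p_d*11.449004] = 4.146081
  V(1,+0) = exp(-r*dt) * [p_u*0.000000 + p_m*0.300134 + p_d*3.149099] = 0.750040
  V(1,+1) = exp(-r*dt) * [p_u*0.000000 + p_m*0.000000 + p_d*0.300134] = 0.052419
  V(0,+0) = exp(-r*dt) * [p_u*0.052419 + p_m*0.750040 + p_d*4.146081] = 1.232342


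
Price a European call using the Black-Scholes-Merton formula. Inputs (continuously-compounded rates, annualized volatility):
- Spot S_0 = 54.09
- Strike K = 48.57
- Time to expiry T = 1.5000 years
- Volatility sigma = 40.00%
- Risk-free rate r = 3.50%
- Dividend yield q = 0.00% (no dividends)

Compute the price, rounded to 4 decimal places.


d1 = (ln(S/K) + (r - q + 0.5*sigma^2) * T) / (sigma * sqrt(T)) = 0.57184005
d2 = d1 - sigma * sqrt(T) = 0.08194211
exp(-rT) = 0.94885432; exp(-qT) = 1.00000000
C = S_0 * exp(-qT) * N(d1) - K * exp(-rT) * N(d2)
N(d1) = 0.71628483; N(d2) = 0.53265362
C = 54.0900 * 1.00000000 * 0.71628483 - 48.5700 * 0.94885432 * 0.53265362 = 14.1960

Answer: Price = 14.1960


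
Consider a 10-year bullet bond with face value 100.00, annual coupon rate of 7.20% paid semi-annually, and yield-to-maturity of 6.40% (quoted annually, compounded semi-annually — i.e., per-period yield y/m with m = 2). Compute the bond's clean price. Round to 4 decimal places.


Coupon per period c = face * coupon_rate / m = 3.600000
Periods per year m = 2; per-period yield y/m = 0.032000
Number of cashflows N = 20
Cashflows (t years, CF_t, discount factor 1/(1+y/m)^(m*t), PV):
  t = 0.5000: CF_t = 3.600000, DF = 0.968992, PV = 3.488372
  t = 1.0000: CF_t = 3.600000, DF = 0.938946, PV = 3.380206
  t = 1.5000: CF_t = 3.600000, DF = 0.909831, PV = 3.275393
  t = 2.0000: CF_t = 3.600000, DF = 0.881620, PV = 3.173830
  t = 2.5000: CF_t = 3.600000, DF = 0.854283, PV = 3.075417
  t = 3.0000: CF_t = 3.600000, DF = 0.827793, PV = 2.980055
  t = 3.5000: CF_t = 3.600000, DF = 0.802125, PV = 2.887650
  t = 4.0000: CF_t = 3.600000, DF = 0.777253, PV = 2.798111
  t = 4.5000: CF_t = 3.600000, DF = 0.753152, PV = 2.711348
  t = 5.0000: CF_t = 3.600000, DF = 0.729799, PV = 2.627275
  t = 5.5000: CF_t = 3.600000, DF = 0.707169, PV = 2.545809
  t = 6.0000: CF_t = 3.600000, DF = 0.685241, PV = 2.466869
  t = 6.5000: CF_t = 3.600000, DF = 0.663994, PV = 2.390377
  t = 7.0000: CF_t = 3.600000, DF = 0.643405, PV = 2.316257
  t = 7.5000: CF_t = 3.600000, DF = 0.623454, PV = 2.244435
  t = 8.0000: CF_t = 3.600000, DF = 0.604122, PV = 2.174840
  t = 8.5000: CF_t = 3.600000, DF = 0.585390, PV = 2.107403
  t = 9.0000: CF_t = 3.600000, DF = 0.567238, PV = 2.042057
  t = 9.5000: CF_t = 3.600000, DF = 0.549649, PV = 1.978738
  t = 10.0000: CF_t = 103.600000, DF = 0.532606, PV = 55.177982
Price P = sum_t PV_t = 105.842425

Answer: Price = 105.8424


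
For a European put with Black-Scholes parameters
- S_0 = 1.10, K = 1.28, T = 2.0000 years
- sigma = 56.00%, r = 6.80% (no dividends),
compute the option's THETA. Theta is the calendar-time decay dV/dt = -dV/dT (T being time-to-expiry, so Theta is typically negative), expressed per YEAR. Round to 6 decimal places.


Answer: Theta = -0.030716

Derivation:
d1 = 0.3763450860; d2 = -0.4156145089
phi(d1) = 0.3716672385; exp(-qT) = 1.0000000000; exp(-rT) = 0.8728426325
Theta = -S*exp(-qT)*phi(d1)*sigma/(2*sqrt(T)) + r*K*exp(-rT)*N(-d2) - q*S*exp(-qT)*N(-d1)
N(-d1) = 0.3533301825; N(-d2) = 0.6611539460; sqrt(T) = 1.4142135624
Term 1 = -1.1000 * 1.0000000000 * 0.3716672385 * 0.5600 / (2 * 1.4142135624) = -0.0809449948
Term 2 = 0.0680 * 1.2800 * 0.8728426325 * 0.6611539460 = 0.0502293348
Term 3 = 0 (no dividend yield, q = 0)
Theta = -0.0809449948 + (0.0502293348) + (0.0000000000) = -0.030716


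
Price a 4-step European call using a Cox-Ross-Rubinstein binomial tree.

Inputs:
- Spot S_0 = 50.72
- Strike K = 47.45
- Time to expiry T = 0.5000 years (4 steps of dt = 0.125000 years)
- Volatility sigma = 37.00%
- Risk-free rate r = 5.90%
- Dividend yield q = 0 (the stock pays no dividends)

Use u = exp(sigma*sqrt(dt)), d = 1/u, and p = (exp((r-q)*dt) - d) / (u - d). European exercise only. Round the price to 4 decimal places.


dt = T/N = 0.125000
u = exp(sigma*sqrt(dt)) = 1.139757; d = 1/u = 0.877380
p = (exp((r-q)*dt) - d) / (u - d) = 0.495555
Discount per step: exp(-r*dt) = 0.992652
Stock lattice S(k, i) with i counting down-moves:
  k=0: S(0,0) = 50.7200
  k=1: S(1,0) = 57.8085; S(1,1) = 44.5007
  k=2: S(2,0) = 65.8876; S(2,1) = 50.7200; S(2,2) = 39.0441
  k=3: S(3,0) = 75.0958; S(3,1) = 57.8085; S(3,2) = 44.5007; S(3,3) = 34.2565
  k=4: S(4,0) = 85.5909; S(4,1) = 65.8876; S(4,2) = 50.7200; S(4,3) = 39.0441; S(4,4) = 30.0560
Terminal payoffs V(N, i) = max(S_T - K, 0):
  V(4,0) = 38.140931; V(4,1) = 18.437571; V(4,2) = 3.270000; V(4,3) = 0.000000; V(4,4) = 0.000000
Backward induction: V(k, i) = exp(-r*dt) * [p * V(k+1, i) + (1-p) * V(k+1, i+1)].
  V(3,0) = exp(-r*dt) * [p*38.140931 + (1-p)*18.437571] = 27.994452
  V(3,1) = exp(-r*dt) * [p*18.437571 + (1-p)*3.270000] = 10.707113
  V(3,2) = exp(-r*dt) * [p*3.270000 + (1-p)*0.000000] = 1.608559
  V(3,3) = exp(-r*dt) * [p*0.000000 + (1-p)*0.000000] = 0.000000
  V(2,0) = exp(-r*dt) * [p*27.994452 + (1-p)*10.707113] = 19.132322
  V(2,1) = exp(-r*dt) * [p*10.707113 + (1-p)*1.608559] = 6.072445
  V(2,2) = exp(-r*dt) * [p*1.608559 + (1-p)*0.000000] = 0.791273
  V(1,0) = exp(-r*dt) * [p*19.132322 + (1-p)*6.072445] = 12.452162
  V(1,1) = exp(-r*dt) * [p*6.072445 + (1-p)*0.791273] = 3.383341
  V(0,0) = exp(-r*dt) * [p*12.452162 + (1-p)*3.383341] = 7.819560

Answer: Price = V(0,0) = 7.8196


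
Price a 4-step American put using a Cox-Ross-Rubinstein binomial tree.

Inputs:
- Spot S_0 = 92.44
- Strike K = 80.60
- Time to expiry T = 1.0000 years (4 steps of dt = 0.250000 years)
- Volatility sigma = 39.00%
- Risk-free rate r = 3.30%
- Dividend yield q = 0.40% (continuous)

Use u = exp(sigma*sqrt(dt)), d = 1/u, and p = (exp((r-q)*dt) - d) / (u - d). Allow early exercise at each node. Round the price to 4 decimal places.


Answer: Price = V(0,0) = 7.8871

Derivation:
dt = T/N = 0.250000
u = exp(sigma*sqrt(dt)) = 1.215311; d = 1/u = 0.822835
p = (exp((r-q)*dt) - d) / (u - d) = 0.469943
Discount per step: exp(-r*dt) = 0.991784
Stock lattice S(k, i) with i counting down-moves:
  k=0: S(0,0) = 92.4400
  k=1: S(1,0) = 112.3433; S(1,1) = 76.0628
  k=2: S(2,0) = 136.5321; S(2,1) = 92.4400; S(2,2) = 62.5871
  k=3: S(3,0) = 165.9290; S(3,1) = 112.3433; S(3,2) = 76.0628; S(3,3) = 51.4989
  k=4: S(4,0) = 201.6553; S(4,1) = 136.5321; S(4,2) = 92.4400; S(4,3) = 62.5871; S(4,4) = 42.3751
Terminal payoffs V(N, i) = max(K - S_T, 0):
  V(4,0) = 0.000000; V(4,1) = 0.000000; V(4,2) = 0.000000; V(4,3) = 18.012863; V(4,4) = 38.224948
Backward induction: V(k, i) = exp(-r*dt) * [p * V(k+1, i) + (1-p) * V(k+1, i+1)]; then take max(V_cont, immediate exercise) for American.
  V(3,0) = exp(-r*dt) * [p*0.000000 + (1-p)*0.000000] = 0.000000; exercise = 0.000000; V(3,0) = max -> 0.000000
  V(3,1) = exp(-r*dt) * [p*0.000000 + (1-p)*0.000000] = 0.000000; exercise = 0.000000; V(3,1) = max -> 0.000000
  V(3,2) = exp(-r*dt) * [p*0.000000 + (1-p)*18.012863] = 9.469390; exercise = 4.537164; V(3,2) = max -> 9.469390
  V(3,3) = exp(-r*dt) * [p*18.012863 + (1-p)*38.224948] = 28.490393; exercise = 29.101134; V(3,3) = max -> 29.101134
  V(2,0) = exp(-r*dt) * [p*0.000000 + (1-p)*0.000000] = 0.000000; exercise = 0.000000; V(2,0) = max -> 0.000000
  V(2,1) = exp(-r*dt) * [p*0.000000 + (1-p)*9.469390] = 4.978073; exercise = 0.000000; V(2,1) = max -> 4.978073
  V(2,2) = exp(-r*dt) * [p*9.469390 + (1-p)*29.101134] = 19.712027; exercise = 18.012863; V(2,2) = max -> 19.712027
  V(1,0) = exp(-r*dt) * [p*0.000000 + (1-p)*4.978073] = 2.616981; exercise = 0.000000; V(1,0) = max -> 2.616981
  V(1,1) = exp(-r*dt) * [p*4.978073 + (1-p)*19.712027] = 12.682835; exercise = 4.537164; V(1,1) = max -> 12.682835
  V(0,0) = exp(-r*dt) * [p*2.616981 + (1-p)*12.682835] = 7.887115; exercise = 0.000000; V(0,0) = max -> 7.887115


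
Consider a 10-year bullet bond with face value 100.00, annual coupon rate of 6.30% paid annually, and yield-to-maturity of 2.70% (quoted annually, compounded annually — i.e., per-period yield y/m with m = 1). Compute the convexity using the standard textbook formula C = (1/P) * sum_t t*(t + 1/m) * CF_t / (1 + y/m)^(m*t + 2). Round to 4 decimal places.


Coupon per period c = face * coupon_rate / m = 6.300000
Periods per year m = 1; per-period yield y/m = 0.027000
Number of cashflows N = 10
Cashflows (t years, CF_t, discount factor 1/(1+y/m)^(m*t), PV):
  t = 1.0000: CF_t = 6.300000, DF = 0.973710, PV = 6.134372
  t = 2.0000: CF_t = 6.300000, DF = 0.948111, PV = 5.973098
  t = 3.0000: CF_t = 6.300000, DF = 0.923185, PV = 5.816065
  t = 4.0000: CF_t = 6.300000, DF = 0.898914, PV = 5.663159
  t = 5.0000: CF_t = 6.300000, DF = 0.875282, PV = 5.514274
  t = 6.0000: CF_t = 6.300000, DF = 0.852270, PV = 5.369303
  t = 7.0000: CF_t = 6.300000, DF = 0.829864, PV = 5.228143
  t = 8.0000: CF_t = 6.300000, DF = 0.808047, PV = 5.090694
  t = 9.0000: CF_t = 6.300000, DF = 0.786803, PV = 4.956859
  t = 10.0000: CF_t = 106.300000, DF = 0.766118, PV = 81.438324
Price P = sum_t PV_t = 131.184291
Convexity numerator sum_t t*(t + 1/m) * CF_t / (1+y/m)^(m*t + 2):
  t = 1.0000: term = 11.632129
  t = 2.0000: term = 33.978956
  t = 3.0000: term = 66.171286
  t = 4.0000: term = 107.386054
  t = 5.0000: term = 156.844285
  t = 6.0000: term = 213.809152
  t = 7.0000: term = 277.584099
  t = 8.0000: term = 347.511043
  t = 9.0000: term = 422.968650
  t = 10.0000: term = 8493.381395
Convexity = (1/P) * sum = 10131.267049 / 131.184291 = 77.229270

Answer: Convexity = 77.2293


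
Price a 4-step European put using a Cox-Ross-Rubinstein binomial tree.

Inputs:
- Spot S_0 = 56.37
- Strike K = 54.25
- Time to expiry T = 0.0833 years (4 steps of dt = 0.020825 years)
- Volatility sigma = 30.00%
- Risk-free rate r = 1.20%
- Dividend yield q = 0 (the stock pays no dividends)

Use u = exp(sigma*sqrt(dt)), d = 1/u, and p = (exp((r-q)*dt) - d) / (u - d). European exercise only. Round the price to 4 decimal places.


Answer: Price = V(0,0) = 1.1135

Derivation:
dt = T/N = 0.020825
u = exp(sigma*sqrt(dt)) = 1.044243; d = 1/u = 0.957631
p = (exp((r-q)*dt) - d) / (u - d) = 0.492064
Discount per step: exp(-r*dt) = 0.999750
Stock lattice S(k, i) with i counting down-moves:
  k=0: S(0,0) = 56.3700
  k=1: S(1,0) = 58.8640; S(1,1) = 53.9817
  k=2: S(2,0) = 61.4683; S(2,1) = 56.3700; S(2,2) = 51.6945
  k=3: S(3,0) = 64.1879; S(3,1) = 58.8640; S(3,2) = 53.9817; S(3,3) = 49.5043
  k=4: S(4,0) = 67.0278; S(4,1) = 61.4683; S(4,2) = 56.3700; S(4,3) = 51.6945; S(4,4) = 47.4068
Terminal payoffs V(N, i) = max(K - S_T, 0):
  V(4,0) = 0.000000; V(4,1) = 0.000000; V(4,2) = 0.000000; V(4,3) = 2.555475; V(4,4) = 6.843153
Backward induction: V(k, i) = exp(-r*dt) * [p * V(k+1, i) + (1-p) * V(k+1, i+1)].
  V(3,0) = exp(-r*dt) * [p*0.000000 + (1-p)*0.000000] = 0.000000
  V(3,1) = exp(-r*dt) * [p*0.000000 + (1-p)*0.000000] = 0.000000
  V(3,2) = exp(-r*dt) * [p*0.000000 + (1-p)*2.555475] = 1.297693
  V(3,3) = exp(-r*dt) * [p*2.555475 + (1-p)*6.843153] = 4.732157
  V(2,0) = exp(-r*dt) * [p*0.000000 + (1-p)*0.000000] = 0.000000
  V(2,1) = exp(-r*dt) * [p*0.000000 + (1-p)*1.297693] = 0.658980
  V(2,2) = exp(-r*dt) * [p*1.297693 + (1-p)*4.732157] = 3.041420
  V(1,0) = exp(-r*dt) * [p*0.000000 + (1-p)*0.658980] = 0.334636
  V(1,1) = exp(-r*dt) * [p*0.658980 + (1-p)*3.041420] = 1.868640
  V(0,0) = exp(-r*dt) * [p*0.334636 + (1-p)*1.868640] = 1.113533


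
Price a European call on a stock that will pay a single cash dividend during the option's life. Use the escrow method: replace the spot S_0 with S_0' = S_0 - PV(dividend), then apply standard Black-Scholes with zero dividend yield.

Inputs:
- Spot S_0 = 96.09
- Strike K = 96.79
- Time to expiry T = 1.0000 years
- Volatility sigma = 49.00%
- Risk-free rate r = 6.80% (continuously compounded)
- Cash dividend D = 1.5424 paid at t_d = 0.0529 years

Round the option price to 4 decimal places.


Answer: Price = 20.0366

Derivation:
PV(D) = D * exp(-r * t_d) = 1.5424 * 0.99640926 = 1.53686165
S_0' = S_0 - PV(D) = 96.0900 - 1.53686165 = 94.55313835
d1 = (ln(S_0'/K) + (r + sigma^2/2)*T) / (sigma*sqrt(T)) = 0.33605776
d2 = d1 - sigma*sqrt(T) = -0.15394224
exp(-rT) = 0.93426047
N(d1) = 0.63158635; N(d2) = 0.43882764
C = S_0' * N(d1) - K * exp(-rT) * N(d2) = 94.55313835 * 0.63158635 - 96.7900 * 0.93426047 * 0.43882764 = 20.0366


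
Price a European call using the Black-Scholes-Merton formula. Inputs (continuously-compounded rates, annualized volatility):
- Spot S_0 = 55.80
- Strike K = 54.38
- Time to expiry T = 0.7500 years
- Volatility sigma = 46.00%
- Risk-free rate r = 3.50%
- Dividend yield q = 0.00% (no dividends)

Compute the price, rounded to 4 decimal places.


d1 = (ln(S/K) + (r - q + 0.5*sigma^2) * T) / (sigma * sqrt(T)) = 0.32978606
d2 = d1 - sigma * sqrt(T) = -0.06858562
exp(-rT) = 0.97409154; exp(-qT) = 1.00000000
C = S_0 * exp(-qT) * N(d1) - K * exp(-rT) * N(d2)
N(d1) = 0.62921919; N(d2) = 0.47265973
C = 55.8000 * 1.00000000 * 0.62921919 - 54.3800 * 0.97409154 * 0.47265973 = 10.0731

Answer: Price = 10.0731


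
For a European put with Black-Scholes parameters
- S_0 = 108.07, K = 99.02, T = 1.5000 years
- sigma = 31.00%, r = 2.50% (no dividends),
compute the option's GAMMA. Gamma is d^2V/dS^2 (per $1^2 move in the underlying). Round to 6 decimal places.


d1 = 0.5189555221; d2 = 0.1392846119
phi(d1) = 0.3486816502; exp(-qT) = 1.0000000000; exp(-rT) = 0.9631944177
Gamma = exp(-qT) * phi(d1) / (S * sigma * sqrt(T)) = 1.0000000000 * 0.3486816502 / (108.0700 * 0.3100 * 1.2247448714) = 0.008498

Answer: Gamma = 0.008498


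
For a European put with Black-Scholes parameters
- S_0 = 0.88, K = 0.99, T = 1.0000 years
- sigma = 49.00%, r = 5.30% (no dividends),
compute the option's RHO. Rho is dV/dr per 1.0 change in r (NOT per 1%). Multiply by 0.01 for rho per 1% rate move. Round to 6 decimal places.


Answer: Rho = -0.607458

Derivation:
d1 = 0.1127897232; d2 = -0.3772102768
phi(d1) = 0.3964127573; exp(-qT) = 1.0000000000; exp(-rT) = 0.9483800125
N(-d2) = 0.6469913282
Rho = -K*T*exp(-rT)*N(-d2) = -0.9900 * 1.0000 * 0.9483800125 * 0.6469913282 = -0.607458


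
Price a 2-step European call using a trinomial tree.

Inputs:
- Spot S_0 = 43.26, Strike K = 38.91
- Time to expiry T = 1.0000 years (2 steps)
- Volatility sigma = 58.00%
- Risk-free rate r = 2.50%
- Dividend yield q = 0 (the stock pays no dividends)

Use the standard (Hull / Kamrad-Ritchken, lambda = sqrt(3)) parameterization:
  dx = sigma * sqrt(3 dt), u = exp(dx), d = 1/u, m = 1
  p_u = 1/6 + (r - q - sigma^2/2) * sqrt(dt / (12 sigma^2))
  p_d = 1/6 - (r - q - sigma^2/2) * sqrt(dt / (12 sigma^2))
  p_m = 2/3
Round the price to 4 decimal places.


dt = T/N = 0.500000; dx = sigma*sqrt(3*dt) = 0.710352
u = exp(dx) = 2.034707; d = 1/u = 0.491471
p_u = 0.116269, p_m = 0.666667, p_d = 0.217064
Discount per step: exp(-r*dt) = 0.987578
Stock lattice S(k, j) with j the centered position index:
  k=0: S(0,+0) = 43.2600
  k=1: S(1,-1) = 21.2610; S(1,+0) = 43.2600; S(1,+1) = 88.0214
  k=2: S(2,-2) = 10.4492; S(2,-1) = 21.2610; S(2,+0) = 43.2600; S(2,+1) = 88.0214; S(2,+2) = 179.0979
Terminal payoffs V(N, j) = max(S_T - K, 0):
  V(2,-2) = 0.000000; V(2,-1) = 0.000000; V(2,+0) = 4.350000; V(2,+1) = 49.111442; V(2,+2) = 140.187880
Backward induction: V(k, j) = exp(-r*dt) * [p_u * V(k+1, j+1) + p_m * V(k+1, j) + p_d * V(k+1, j-1)]
  V(1,-1) = exp(-r*dt) * [p_u*4.350000 + p_m*0.000000 + p_d*0.000000] = 0.499488
  V(1,+0) = exp(-r*dt) * [p_u*49.111442 + p_m*4.350000 + p_d*0.000000] = 8.503187
  V(1,+1) = exp(-r*dt) * [p_u*140.187880 + p_m*49.111442 + p_d*4.350000] = 49.363792
  V(0,+0) = exp(-r*dt) * [p_u*49.363792 + p_m*8.503187 + p_d*0.499488] = 11.373634

Answer: Price = V(0,0) = 11.3736
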